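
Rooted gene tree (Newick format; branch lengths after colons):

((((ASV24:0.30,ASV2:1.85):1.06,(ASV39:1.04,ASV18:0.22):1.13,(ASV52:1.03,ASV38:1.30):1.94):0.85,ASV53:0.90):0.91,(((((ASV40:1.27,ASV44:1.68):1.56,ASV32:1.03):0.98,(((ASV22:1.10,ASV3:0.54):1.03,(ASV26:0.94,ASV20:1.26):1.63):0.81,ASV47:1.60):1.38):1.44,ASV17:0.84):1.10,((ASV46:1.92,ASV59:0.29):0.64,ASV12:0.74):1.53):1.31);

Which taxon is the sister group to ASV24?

ASV2

ASV24 attaches to the tree at the node subtending (ASV24,ASV2).
The other lineage descending from that same node — the sister group — is the single tip ASV2.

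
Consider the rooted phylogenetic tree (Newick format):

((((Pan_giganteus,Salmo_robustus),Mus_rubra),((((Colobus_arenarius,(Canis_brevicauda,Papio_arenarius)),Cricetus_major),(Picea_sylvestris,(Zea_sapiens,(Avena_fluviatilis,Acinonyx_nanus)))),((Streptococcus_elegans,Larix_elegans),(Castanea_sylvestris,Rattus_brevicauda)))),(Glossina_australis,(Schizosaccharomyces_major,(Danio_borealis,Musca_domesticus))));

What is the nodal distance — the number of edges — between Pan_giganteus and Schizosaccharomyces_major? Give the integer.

7

The MRCA of Pan_giganteus and Schizosaccharomyces_major is the root of the tree.
From Pan_giganteus up to that node: 4 branches. From Schizosaccharomyces_major up to the same node: 3 branches. Total: 4 + 3 = 7.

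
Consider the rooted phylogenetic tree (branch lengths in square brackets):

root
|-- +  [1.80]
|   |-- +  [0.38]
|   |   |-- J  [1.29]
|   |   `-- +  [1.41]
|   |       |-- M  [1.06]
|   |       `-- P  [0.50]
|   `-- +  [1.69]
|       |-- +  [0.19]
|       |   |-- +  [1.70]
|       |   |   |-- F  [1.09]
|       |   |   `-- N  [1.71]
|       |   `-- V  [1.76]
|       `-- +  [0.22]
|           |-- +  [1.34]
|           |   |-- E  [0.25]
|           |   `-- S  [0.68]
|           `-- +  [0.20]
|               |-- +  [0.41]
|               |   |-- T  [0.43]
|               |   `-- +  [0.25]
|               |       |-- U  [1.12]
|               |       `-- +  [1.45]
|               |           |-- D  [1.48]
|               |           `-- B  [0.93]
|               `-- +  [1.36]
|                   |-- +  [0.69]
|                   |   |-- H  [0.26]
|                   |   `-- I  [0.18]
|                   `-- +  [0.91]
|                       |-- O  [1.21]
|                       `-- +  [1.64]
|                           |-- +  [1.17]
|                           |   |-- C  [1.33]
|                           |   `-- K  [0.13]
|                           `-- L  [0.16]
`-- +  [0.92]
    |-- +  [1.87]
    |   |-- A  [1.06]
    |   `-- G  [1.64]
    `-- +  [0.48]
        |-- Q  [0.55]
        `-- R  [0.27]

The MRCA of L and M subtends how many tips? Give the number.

18

The MRCA of L and M is the node subtending ((J,(M,P)),(((F,N),V),((E,S),((T,(U,(D,B))),((H,I),(O,((C,K),L))))))).
That clade contains 18 terminal taxa: B, C, D, E, F, H, I, J, K, L, M, N, O, P, S, T, U, V.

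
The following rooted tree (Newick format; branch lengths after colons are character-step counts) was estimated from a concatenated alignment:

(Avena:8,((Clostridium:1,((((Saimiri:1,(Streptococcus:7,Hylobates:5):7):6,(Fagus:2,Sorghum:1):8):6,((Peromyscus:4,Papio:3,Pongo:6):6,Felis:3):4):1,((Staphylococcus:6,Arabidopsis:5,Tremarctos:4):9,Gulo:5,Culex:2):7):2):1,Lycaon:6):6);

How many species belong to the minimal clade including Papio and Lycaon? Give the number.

The MRCA of Papio and Lycaon is the node subtending ((Clostridium,((((Saimiri,(Streptococcus,Hylobates)),(Fagus,Sorghum)),((Peromyscus,Papio,Pongo),Felis)),((Staphylococcus,Arabidopsis,Tremarctos),Gulo,Culex))),Lycaon).
That clade contains 16 terminal taxa: Arabidopsis, Clostridium, Culex, Fagus, Felis, Gulo, Hylobates, Lycaon, Papio, Peromyscus, Pongo, Saimiri, Sorghum, Staphylococcus, Streptococcus, Tremarctos.

16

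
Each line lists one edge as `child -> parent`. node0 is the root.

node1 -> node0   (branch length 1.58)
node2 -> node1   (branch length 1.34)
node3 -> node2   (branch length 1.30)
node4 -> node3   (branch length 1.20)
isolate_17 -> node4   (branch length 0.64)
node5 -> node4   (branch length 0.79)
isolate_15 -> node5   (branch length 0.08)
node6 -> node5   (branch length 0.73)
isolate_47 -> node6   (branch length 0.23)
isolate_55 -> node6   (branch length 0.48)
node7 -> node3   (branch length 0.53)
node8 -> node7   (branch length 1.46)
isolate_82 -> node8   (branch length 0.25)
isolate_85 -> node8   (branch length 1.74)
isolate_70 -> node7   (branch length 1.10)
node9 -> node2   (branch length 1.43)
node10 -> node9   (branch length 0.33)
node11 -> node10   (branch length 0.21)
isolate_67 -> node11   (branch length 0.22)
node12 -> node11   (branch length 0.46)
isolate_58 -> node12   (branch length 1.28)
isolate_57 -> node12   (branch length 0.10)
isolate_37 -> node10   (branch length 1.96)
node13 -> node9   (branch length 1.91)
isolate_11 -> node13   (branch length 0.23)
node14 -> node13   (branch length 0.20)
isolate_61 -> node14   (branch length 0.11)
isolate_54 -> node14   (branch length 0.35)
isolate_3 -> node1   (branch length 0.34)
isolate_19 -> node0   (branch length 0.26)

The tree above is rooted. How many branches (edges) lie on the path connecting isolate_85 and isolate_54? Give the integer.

8

The MRCA of isolate_85 and isolate_54 is the node subtending (((isolate_17,(isolate_15,(isolate_47,isolate_55))),((isolate_82,isolate_85),isolate_70)),(((isolate_67,(isolate_58,isolate_57)),isolate_37),(isolate_11,(isolate_61,isolate_54)))).
From isolate_85 up to that node: 4 branches. From isolate_54 up to the same node: 4 branches. Total: 4 + 4 = 8.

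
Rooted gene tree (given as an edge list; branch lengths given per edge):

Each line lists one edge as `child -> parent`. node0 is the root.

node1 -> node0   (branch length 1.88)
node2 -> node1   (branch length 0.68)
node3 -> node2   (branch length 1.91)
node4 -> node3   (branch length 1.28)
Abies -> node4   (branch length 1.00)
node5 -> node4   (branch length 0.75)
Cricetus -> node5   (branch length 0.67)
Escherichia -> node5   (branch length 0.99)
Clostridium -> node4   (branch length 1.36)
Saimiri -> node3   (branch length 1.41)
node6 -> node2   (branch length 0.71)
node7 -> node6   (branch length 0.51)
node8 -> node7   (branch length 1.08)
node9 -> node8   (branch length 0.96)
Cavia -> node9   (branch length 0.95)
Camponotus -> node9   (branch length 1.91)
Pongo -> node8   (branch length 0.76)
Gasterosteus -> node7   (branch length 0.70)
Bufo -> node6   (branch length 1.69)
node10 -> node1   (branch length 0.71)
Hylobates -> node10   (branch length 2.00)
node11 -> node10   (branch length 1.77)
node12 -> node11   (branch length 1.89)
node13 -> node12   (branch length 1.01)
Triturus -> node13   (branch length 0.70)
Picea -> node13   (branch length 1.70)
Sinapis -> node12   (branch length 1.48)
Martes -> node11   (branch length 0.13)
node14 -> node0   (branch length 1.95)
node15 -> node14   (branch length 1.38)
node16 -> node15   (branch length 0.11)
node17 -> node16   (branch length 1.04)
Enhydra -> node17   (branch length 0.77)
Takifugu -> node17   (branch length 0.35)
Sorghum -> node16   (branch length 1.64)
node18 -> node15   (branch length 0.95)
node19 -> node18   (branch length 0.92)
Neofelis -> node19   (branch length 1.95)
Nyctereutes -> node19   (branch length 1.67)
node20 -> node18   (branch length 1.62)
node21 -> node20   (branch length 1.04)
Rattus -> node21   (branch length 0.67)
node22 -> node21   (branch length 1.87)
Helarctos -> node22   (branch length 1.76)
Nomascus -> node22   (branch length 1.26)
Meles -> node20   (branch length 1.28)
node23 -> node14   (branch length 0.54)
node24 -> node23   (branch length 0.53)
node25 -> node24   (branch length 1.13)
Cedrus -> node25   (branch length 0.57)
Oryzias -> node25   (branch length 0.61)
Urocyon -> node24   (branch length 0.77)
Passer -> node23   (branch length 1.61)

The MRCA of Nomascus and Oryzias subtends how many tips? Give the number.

13

The MRCA of Nomascus and Oryzias is the node subtending ((((Enhydra,Takifugu),Sorghum),((Neofelis,Nyctereutes),((Rattus,(Helarctos,Nomascus)),Meles))),(((Cedrus,Oryzias),Urocyon),Passer)).
That clade contains 13 terminal taxa: Cedrus, Enhydra, Helarctos, Meles, Neofelis, Nomascus, Nyctereutes, Oryzias, Passer, Rattus, Sorghum, Takifugu, Urocyon.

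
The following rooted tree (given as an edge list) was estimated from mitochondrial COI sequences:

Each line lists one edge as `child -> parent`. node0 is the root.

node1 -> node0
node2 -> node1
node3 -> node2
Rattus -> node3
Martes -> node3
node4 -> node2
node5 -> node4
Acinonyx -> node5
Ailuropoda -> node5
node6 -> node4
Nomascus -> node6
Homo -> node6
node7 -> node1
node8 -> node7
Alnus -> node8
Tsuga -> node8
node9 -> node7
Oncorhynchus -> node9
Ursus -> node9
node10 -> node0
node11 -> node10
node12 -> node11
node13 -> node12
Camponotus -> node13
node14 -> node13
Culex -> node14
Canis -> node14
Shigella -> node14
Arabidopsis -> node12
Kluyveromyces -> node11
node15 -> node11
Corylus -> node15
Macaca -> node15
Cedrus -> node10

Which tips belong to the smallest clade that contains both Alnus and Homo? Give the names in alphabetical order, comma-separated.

Acinonyx, Ailuropoda, Alnus, Homo, Martes, Nomascus, Oncorhynchus, Rattus, Tsuga, Ursus

Tracing Alnus: it sits inside (Alnus,Tsuga).
Tracing Homo: it sits inside (Nomascus,Homo).
The smallest clade enclosing both is (((Rattus,Martes),((Acinonyx,Ailuropoda),(Nomascus,Homo))),((Alnus,Tsuga),(Oncorhynchus,Ursus))); the answer is its 10 terminal taxa in alphabetical order.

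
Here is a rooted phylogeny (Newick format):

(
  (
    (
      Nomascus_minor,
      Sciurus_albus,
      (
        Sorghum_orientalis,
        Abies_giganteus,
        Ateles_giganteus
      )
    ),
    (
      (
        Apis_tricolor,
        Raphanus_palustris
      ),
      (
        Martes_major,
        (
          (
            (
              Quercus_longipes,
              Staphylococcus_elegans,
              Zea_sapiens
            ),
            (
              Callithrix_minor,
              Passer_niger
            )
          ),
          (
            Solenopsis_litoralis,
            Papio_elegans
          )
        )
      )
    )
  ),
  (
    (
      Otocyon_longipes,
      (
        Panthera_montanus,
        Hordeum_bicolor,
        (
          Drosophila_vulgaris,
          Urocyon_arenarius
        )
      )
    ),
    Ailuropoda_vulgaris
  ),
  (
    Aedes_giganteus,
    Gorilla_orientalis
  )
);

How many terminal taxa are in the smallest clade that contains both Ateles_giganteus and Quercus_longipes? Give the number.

The MRCA of Ateles_giganteus and Quercus_longipes is the node subtending ((Nomascus_minor,Sciurus_albus,(Sorghum_orientalis,Abies_giganteus,Ateles_giganteus)),((Apis_tricolor,Raphanus_palustris),(Martes_major,(((Quercus_longipes,Staphylococcus_elegans,Zea_sapiens),(Callithrix_minor,Passer_niger)),(Solenopsis_litoralis,Papio_elegans))))).
That clade contains 15 terminal taxa: Abies_giganteus, Apis_tricolor, Ateles_giganteus, Callithrix_minor, Martes_major, Nomascus_minor, Papio_elegans, Passer_niger, Quercus_longipes, Raphanus_palustris, Sciurus_albus, Solenopsis_litoralis, Sorghum_orientalis, Staphylococcus_elegans, Zea_sapiens.

15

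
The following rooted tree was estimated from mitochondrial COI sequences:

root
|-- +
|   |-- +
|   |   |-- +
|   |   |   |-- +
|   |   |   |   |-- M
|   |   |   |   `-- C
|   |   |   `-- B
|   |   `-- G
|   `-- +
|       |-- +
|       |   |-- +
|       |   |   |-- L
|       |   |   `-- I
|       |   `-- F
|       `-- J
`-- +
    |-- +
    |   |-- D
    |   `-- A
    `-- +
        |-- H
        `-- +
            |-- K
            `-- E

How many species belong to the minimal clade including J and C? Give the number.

The MRCA of J and C is the node subtending ((((M,C),B),G),(((L,I),F),J)).
That clade contains 8 terminal taxa: B, C, F, G, I, J, L, M.

8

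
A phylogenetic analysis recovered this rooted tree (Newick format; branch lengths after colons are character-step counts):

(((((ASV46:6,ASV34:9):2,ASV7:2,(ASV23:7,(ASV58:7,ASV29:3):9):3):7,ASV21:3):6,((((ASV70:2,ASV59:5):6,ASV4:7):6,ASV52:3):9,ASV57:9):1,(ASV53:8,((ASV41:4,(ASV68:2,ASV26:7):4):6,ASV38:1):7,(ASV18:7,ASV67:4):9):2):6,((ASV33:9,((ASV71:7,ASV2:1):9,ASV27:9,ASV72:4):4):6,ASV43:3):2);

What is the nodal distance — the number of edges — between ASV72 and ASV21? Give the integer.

The MRCA of ASV72 and ASV21 is the root of the tree.
From ASV72 up to that node: 4 branches. From ASV21 up to the same node: 3 branches. Total: 4 + 3 = 7.

7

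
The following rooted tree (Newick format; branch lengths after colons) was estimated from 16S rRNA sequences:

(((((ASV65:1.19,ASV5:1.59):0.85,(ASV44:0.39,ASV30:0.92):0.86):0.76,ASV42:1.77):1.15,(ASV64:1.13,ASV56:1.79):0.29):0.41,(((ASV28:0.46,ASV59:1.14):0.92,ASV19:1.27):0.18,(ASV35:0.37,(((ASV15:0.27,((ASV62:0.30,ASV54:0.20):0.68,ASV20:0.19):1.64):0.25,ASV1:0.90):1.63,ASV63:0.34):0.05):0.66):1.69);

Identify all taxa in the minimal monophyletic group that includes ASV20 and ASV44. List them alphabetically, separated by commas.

ASV1, ASV15, ASV19, ASV20, ASV28, ASV30, ASV35, ASV42, ASV44, ASV5, ASV54, ASV56, ASV59, ASV62, ASV63, ASV64, ASV65

Tracing ASV20: it sits inside ((ASV62,ASV54),ASV20).
Tracing ASV44: it sits inside (ASV44,ASV30).
The smallest clade enclosing both is the whole tree (their MRCA is the root), so the answer is all 17 tips in alphabetical order.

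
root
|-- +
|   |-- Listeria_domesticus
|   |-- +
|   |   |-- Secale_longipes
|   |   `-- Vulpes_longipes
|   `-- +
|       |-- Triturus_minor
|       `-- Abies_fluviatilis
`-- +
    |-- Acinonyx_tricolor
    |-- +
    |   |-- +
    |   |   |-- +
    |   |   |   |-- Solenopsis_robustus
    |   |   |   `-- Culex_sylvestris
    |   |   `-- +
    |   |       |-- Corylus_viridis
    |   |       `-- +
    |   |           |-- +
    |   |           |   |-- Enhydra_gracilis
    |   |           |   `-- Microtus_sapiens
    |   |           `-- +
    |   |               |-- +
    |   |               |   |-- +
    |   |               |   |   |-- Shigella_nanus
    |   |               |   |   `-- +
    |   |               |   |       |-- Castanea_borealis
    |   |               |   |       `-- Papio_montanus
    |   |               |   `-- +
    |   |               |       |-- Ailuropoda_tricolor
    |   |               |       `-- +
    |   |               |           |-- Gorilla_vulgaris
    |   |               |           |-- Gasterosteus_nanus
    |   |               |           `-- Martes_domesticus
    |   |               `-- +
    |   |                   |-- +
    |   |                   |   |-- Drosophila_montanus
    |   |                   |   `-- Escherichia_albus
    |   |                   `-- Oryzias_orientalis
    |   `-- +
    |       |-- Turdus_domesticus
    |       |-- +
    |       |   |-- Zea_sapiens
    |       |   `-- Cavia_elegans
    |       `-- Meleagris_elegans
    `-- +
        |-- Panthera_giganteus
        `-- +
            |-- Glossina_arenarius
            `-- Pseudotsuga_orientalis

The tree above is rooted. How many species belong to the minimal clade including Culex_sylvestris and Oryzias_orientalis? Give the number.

The MRCA of Culex_sylvestris and Oryzias_orientalis is the node subtending ((Solenopsis_robustus,Culex_sylvestris),(Corylus_viridis,((Enhydra_gracilis,Microtus_sapiens),(((Shigella_nanus,(Castanea_borealis,Papio_montanus)),(Ailuropoda_tricolor,(Gorilla_vulgaris,Gasterosteus_nanus,Martes_domesticus))),((Drosophila_montanus,Escherichia_albus),Oryzias_orientalis))))).
That clade contains 15 terminal taxa: Ailuropoda_tricolor, Castanea_borealis, Corylus_viridis, Culex_sylvestris, Drosophila_montanus, Enhydra_gracilis, Escherichia_albus, Gasterosteus_nanus, Gorilla_vulgaris, Martes_domesticus, Microtus_sapiens, Oryzias_orientalis, Papio_montanus, Shigella_nanus, Solenopsis_robustus.

15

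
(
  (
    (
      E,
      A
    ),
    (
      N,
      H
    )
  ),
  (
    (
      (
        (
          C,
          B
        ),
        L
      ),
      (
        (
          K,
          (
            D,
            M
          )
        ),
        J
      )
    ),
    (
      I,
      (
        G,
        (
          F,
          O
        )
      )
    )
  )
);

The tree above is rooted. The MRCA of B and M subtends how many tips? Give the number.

7

The MRCA of B and M is the node subtending (((C,B),L),((K,(D,M)),J)).
That clade contains 7 terminal taxa: B, C, D, J, K, L, M.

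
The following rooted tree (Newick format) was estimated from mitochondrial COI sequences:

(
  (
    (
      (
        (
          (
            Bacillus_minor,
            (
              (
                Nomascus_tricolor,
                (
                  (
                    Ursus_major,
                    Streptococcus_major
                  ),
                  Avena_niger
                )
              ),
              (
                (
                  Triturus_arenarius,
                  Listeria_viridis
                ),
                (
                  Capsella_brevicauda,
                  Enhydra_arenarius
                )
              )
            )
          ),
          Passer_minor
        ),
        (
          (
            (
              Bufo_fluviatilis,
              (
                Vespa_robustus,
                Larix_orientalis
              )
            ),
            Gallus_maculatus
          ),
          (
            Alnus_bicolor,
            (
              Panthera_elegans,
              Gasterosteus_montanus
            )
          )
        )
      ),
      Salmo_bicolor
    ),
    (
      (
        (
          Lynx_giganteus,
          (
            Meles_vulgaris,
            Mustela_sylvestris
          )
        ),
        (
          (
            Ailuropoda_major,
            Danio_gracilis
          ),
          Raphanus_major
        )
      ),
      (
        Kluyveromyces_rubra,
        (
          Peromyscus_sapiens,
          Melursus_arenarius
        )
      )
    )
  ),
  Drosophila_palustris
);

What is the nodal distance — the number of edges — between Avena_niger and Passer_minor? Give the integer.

The MRCA of Avena_niger and Passer_minor is the node subtending ((Bacillus_minor,((Nomascus_tricolor,((Ursus_major,Streptococcus_major),Avena_niger)),((Triturus_arenarius,Listeria_viridis),(Capsella_brevicauda,Enhydra_arenarius)))),Passer_minor).
From Avena_niger up to that node: 5 branches. From Passer_minor up to the same node: 1 branch. Total: 5 + 1 = 6.

6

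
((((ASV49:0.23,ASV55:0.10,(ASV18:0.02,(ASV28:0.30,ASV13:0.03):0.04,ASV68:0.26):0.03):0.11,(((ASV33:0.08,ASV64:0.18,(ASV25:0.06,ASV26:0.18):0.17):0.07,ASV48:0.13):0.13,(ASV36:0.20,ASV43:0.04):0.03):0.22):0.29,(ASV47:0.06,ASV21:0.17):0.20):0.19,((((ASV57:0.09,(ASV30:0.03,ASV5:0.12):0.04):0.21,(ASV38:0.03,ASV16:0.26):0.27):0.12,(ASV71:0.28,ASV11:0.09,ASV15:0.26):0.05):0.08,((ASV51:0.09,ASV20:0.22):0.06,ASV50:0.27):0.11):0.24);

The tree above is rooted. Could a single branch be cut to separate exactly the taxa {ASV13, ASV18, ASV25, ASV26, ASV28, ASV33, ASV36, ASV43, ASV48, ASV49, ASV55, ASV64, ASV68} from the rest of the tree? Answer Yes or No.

Yes

The most recent common ancestor of these taxa subtends ((ASV49,ASV55,(ASV18,(ASV28,ASV13),ASV68)),(((ASV33,ASV64,(ASV25,ASV26)),ASV48),(ASV36,ASV43))).
That clade has exactly 13 tips — every listed taxon and nothing else — so the group is monophyletic.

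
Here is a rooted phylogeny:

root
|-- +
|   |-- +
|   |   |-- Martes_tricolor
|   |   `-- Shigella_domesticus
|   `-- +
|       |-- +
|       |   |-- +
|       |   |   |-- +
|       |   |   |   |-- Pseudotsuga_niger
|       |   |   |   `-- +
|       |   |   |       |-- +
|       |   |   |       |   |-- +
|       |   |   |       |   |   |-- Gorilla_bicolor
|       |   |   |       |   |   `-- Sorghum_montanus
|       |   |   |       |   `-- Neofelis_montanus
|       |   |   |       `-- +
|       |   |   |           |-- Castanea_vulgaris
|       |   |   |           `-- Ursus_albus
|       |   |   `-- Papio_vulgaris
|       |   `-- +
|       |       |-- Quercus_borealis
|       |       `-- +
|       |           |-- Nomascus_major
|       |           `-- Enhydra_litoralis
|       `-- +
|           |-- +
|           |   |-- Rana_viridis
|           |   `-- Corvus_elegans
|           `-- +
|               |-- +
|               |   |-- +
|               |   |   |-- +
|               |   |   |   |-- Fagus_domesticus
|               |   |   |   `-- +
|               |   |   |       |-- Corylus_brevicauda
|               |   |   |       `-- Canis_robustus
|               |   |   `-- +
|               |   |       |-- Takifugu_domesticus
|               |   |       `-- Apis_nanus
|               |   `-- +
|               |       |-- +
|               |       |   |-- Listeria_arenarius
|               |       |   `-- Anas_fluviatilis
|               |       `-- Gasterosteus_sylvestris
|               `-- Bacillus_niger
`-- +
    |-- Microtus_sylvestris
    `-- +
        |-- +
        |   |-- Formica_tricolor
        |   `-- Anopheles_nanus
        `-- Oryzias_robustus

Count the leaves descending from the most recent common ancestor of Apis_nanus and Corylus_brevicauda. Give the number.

The MRCA of Apis_nanus and Corylus_brevicauda is the node subtending ((Fagus_domesticus,(Corylus_brevicauda,Canis_robustus)),(Takifugu_domesticus,Apis_nanus)).
That clade contains 5 terminal taxa: Apis_nanus, Canis_robustus, Corylus_brevicauda, Fagus_domesticus, Takifugu_domesticus.

5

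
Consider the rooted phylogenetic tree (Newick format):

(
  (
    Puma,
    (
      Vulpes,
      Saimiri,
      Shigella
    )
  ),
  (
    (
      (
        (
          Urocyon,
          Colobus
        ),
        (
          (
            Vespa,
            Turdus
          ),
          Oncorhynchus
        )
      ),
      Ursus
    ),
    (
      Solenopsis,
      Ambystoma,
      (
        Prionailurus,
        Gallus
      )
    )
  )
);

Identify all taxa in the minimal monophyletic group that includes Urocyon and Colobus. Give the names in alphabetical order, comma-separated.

Tracing Urocyon: it sits inside (Urocyon,Colobus).
Tracing Colobus: it sits inside (Urocyon,Colobus).
The smallest clade enclosing both is (Urocyon,Colobus); the answer is its 2 terminal taxa in alphabetical order.

Colobus, Urocyon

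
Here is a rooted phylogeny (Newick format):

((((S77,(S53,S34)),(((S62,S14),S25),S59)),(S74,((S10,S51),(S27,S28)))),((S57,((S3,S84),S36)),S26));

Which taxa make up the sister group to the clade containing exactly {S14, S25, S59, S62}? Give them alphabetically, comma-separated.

The clade containing exactly {S14, S25, S59, S62} attaches to the tree at the node subtending ((S77,(S53,S34)),(((S62,S14),S25),S59)).
The other lineage descending from that same node — the sister group — is (S77,(S53,S34)); its 3 tips in alphabetical order are the answer.

S34, S53, S77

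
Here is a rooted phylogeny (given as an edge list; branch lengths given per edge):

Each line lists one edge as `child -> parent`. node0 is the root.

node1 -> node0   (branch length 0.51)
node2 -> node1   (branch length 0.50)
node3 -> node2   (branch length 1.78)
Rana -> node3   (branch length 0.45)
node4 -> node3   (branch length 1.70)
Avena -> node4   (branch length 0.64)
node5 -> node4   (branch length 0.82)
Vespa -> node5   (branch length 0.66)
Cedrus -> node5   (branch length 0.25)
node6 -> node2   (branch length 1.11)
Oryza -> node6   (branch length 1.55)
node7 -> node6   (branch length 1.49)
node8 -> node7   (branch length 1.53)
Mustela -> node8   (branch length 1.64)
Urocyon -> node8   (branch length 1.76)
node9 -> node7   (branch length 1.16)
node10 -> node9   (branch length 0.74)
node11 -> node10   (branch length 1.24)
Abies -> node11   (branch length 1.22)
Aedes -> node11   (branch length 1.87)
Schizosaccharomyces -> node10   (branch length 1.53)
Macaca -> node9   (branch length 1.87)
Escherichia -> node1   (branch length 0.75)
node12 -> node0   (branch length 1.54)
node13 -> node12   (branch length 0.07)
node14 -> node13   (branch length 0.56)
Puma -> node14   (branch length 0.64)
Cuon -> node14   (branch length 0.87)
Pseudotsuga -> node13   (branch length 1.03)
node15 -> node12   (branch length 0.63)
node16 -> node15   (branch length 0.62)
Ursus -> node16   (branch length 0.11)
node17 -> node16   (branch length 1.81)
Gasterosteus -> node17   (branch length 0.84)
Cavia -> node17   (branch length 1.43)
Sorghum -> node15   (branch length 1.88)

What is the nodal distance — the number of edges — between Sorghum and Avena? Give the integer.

8

The MRCA of Sorghum and Avena is the root of the tree.
From Sorghum up to that node: 3 branches. From Avena up to the same node: 5 branches. Total: 3 + 5 = 8.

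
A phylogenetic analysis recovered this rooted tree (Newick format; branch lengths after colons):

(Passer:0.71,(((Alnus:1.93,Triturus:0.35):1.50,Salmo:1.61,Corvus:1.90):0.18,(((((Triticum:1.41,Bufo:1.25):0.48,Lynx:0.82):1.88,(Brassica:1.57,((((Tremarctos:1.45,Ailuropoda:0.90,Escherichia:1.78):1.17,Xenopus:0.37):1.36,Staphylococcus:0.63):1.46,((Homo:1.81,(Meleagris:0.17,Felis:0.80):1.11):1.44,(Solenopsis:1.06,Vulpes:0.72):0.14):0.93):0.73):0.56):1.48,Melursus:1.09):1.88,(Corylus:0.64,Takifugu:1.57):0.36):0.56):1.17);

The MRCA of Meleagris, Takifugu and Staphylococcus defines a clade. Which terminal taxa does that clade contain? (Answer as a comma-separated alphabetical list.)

Tracing Meleagris: it sits inside (Meleagris,Felis).
Tracing Takifugu: it sits inside (Corylus,Takifugu).
Tracing Staphylococcus: it sits inside (((Tremarctos,Ailuropoda,Escherichia),Xenopus),Staphylococcus).
The smallest clade enclosing all 3 is (((((Triticum,Bufo),Lynx),(Brassica,((((Tremarctos,Ailuropoda,Escherichia),Xenopus),Staphylococcus),((Homo,(Meleagris,Felis)),(Solenopsis,Vulpes))))),Melursus),(Corylus,Takifugu)); the answer is its 17 terminal taxa in alphabetical order.

Ailuropoda, Brassica, Bufo, Corylus, Escherichia, Felis, Homo, Lynx, Meleagris, Melursus, Solenopsis, Staphylococcus, Takifugu, Tremarctos, Triticum, Vulpes, Xenopus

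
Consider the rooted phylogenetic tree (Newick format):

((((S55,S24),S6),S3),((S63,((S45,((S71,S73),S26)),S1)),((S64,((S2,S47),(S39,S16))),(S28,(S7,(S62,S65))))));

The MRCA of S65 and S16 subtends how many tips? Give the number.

The MRCA of S65 and S16 is the node subtending ((S64,((S2,S47),(S39,S16))),(S28,(S7,(S62,S65)))).
That clade contains 9 terminal taxa: S16, S2, S28, S39, S47, S62, S64, S65, S7.

9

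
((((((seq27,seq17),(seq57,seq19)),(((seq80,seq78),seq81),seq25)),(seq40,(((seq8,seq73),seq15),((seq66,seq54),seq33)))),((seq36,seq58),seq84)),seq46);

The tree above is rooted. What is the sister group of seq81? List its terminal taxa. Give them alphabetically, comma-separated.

seq78, seq80

seq81 attaches to the tree at the node subtending ((seq80,seq78),seq81).
The other lineage descending from that same node — the sister group — is (seq80,seq78); its 2 tips in alphabetical order are the answer.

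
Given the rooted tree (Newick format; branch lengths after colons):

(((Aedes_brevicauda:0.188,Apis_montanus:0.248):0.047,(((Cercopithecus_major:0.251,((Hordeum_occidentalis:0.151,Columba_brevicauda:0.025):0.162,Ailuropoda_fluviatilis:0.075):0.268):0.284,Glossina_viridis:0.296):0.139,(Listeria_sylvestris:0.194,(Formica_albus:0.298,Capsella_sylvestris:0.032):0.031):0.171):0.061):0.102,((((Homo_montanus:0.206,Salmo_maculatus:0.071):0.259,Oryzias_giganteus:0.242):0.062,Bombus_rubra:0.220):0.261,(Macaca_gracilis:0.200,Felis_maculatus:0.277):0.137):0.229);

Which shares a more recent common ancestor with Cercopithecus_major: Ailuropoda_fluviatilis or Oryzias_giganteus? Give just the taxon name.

Ailuropoda_fluviatilis

The MRCA of Cercopithecus_major and Ailuropoda_fluviatilis subtends (Cercopithecus_major,((Hordeum_occidentalis,Columba_brevicauda),Ailuropoda_fluviatilis)) (4 taxa).
The MRCA of Cercopithecus_major and Oryzias_giganteus is the root, subtending the entire tree (16 taxa).
The first is nested inside the second, so Cercopithecus_major shares a more recent common ancestor with Ailuropoda_fluviatilis.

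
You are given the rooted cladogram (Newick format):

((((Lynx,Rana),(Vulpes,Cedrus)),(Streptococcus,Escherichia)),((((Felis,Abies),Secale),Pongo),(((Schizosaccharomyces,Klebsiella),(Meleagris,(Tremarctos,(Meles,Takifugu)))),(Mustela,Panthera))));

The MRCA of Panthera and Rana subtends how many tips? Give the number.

The MRCA of Panthera and Rana is the root, so the clade is the entire tree.
That clade contains 18 terminal taxa: Abies, Cedrus, Escherichia, Felis, Klebsiella, Lynx, Meleagris, Meles, Mustela, Panthera, Pongo, Rana, Schizosaccharomyces, Secale, Streptococcus, Takifugu, Tremarctos, Vulpes.

18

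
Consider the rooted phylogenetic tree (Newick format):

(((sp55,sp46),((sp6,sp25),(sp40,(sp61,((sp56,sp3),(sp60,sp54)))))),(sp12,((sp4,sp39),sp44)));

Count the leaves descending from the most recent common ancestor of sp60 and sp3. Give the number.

The MRCA of sp60 and sp3 is the node subtending ((sp56,sp3),(sp60,sp54)).
That clade contains 4 terminal taxa: sp3, sp54, sp56, sp60.

4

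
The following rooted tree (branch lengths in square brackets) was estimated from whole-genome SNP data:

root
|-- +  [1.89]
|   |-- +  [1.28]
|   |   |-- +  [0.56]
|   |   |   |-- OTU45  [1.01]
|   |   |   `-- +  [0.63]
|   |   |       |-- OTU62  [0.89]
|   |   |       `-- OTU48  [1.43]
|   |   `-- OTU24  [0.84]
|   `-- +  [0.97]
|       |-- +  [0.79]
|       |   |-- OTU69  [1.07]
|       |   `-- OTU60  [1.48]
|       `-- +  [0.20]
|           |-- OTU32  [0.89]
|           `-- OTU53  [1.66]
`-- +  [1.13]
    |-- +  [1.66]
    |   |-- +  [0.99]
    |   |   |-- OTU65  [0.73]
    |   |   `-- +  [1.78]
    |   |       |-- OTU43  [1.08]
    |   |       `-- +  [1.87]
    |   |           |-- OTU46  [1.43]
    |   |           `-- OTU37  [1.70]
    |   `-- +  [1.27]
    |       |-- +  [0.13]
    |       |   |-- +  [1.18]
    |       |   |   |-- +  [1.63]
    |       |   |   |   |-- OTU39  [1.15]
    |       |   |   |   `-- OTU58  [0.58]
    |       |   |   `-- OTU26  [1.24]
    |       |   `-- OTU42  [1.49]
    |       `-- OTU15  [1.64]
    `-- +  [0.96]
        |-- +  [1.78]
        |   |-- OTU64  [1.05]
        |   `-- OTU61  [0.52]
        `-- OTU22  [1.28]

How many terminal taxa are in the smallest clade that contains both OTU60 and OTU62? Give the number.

The MRCA of OTU60 and OTU62 is the node subtending (((OTU45,(OTU62,OTU48)),OTU24),((OTU69,OTU60),(OTU32,OTU53))).
That clade contains 8 terminal taxa: OTU24, OTU32, OTU45, OTU48, OTU53, OTU60, OTU62, OTU69.

8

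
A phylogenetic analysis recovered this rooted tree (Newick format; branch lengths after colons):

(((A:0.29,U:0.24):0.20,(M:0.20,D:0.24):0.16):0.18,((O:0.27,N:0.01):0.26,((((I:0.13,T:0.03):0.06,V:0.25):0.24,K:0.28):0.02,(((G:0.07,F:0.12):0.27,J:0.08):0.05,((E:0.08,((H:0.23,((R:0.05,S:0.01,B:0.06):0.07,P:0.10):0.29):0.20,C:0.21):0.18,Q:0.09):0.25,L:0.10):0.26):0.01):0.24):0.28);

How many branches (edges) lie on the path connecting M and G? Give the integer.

9

The MRCA of M and G is the root of the tree.
From M up to that node: 3 branches. From G up to the same node: 6 branches. Total: 3 + 6 = 9.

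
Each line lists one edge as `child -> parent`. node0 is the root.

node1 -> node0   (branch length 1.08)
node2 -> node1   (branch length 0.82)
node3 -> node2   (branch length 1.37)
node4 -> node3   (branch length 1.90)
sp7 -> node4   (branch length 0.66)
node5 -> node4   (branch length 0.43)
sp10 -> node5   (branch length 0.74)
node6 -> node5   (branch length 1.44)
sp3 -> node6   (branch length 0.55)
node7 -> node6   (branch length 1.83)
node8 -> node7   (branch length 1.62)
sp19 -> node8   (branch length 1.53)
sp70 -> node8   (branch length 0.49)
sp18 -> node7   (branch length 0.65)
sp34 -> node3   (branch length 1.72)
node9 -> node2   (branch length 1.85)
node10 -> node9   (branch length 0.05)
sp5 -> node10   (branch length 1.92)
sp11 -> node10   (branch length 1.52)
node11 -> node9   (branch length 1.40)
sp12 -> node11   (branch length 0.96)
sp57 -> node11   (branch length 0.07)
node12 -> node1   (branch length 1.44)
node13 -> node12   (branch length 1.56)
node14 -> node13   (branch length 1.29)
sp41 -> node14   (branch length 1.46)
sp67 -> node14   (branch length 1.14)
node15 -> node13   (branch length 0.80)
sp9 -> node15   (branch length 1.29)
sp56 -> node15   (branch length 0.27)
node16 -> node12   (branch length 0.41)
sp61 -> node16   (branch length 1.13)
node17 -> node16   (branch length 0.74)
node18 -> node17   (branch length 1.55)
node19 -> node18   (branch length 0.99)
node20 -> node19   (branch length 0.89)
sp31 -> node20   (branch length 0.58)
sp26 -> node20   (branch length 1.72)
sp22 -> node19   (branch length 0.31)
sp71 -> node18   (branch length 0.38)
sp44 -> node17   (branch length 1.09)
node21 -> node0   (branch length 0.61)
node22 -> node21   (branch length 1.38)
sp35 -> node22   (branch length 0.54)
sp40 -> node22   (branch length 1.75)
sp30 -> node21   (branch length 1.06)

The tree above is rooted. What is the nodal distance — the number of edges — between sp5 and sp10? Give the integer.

The MRCA of sp5 and sp10 is the node subtending (((sp7,(sp10,(sp3,((sp19,sp70),sp18)))),sp34),((sp5,sp11),(sp12,sp57))).
From sp5 up to that node: 3 branches. From sp10 up to the same node: 4 branches. Total: 3 + 4 = 7.

7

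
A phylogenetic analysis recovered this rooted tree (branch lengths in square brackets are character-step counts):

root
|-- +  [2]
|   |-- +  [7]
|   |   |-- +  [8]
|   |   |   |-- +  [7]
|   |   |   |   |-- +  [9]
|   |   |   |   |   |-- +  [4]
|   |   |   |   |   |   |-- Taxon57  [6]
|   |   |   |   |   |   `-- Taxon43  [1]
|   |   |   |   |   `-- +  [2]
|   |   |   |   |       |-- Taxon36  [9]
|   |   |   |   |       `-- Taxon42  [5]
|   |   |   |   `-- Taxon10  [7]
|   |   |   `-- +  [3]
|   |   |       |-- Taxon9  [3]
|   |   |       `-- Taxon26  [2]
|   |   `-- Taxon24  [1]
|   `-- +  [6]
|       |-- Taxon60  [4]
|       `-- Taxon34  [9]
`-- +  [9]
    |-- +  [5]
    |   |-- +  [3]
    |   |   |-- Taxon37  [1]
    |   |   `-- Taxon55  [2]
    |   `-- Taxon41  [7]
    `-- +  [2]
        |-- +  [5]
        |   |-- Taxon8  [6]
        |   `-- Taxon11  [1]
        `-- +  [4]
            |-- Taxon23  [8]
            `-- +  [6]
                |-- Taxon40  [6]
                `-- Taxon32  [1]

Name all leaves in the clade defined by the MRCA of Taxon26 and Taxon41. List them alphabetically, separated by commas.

Taxon10, Taxon11, Taxon23, Taxon24, Taxon26, Taxon32, Taxon34, Taxon36, Taxon37, Taxon40, Taxon41, Taxon42, Taxon43, Taxon55, Taxon57, Taxon60, Taxon8, Taxon9

Tracing Taxon26: it sits inside (Taxon9,Taxon26).
Tracing Taxon41: it sits inside ((Taxon37,Taxon55),Taxon41).
The smallest clade enclosing both is the whole tree (their MRCA is the root), so the answer is all 18 tips in alphabetical order.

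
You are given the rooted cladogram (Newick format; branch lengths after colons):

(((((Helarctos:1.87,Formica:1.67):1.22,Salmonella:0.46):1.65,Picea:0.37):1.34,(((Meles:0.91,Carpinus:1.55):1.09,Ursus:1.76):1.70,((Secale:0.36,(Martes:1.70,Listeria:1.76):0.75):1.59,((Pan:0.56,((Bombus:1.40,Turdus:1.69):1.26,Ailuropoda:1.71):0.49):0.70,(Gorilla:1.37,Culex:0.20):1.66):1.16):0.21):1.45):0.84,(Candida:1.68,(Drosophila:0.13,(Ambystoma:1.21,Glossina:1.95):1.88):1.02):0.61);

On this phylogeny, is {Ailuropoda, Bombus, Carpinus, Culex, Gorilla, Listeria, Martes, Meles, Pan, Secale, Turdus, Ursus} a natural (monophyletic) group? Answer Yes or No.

The most recent common ancestor of these taxa subtends (((Meles,Carpinus),Ursus),((Secale,(Martes,Listeria)),((Pan,((Bombus,Turdus),Ailuropoda)),(Gorilla,Culex)))).
That clade has exactly 12 tips — every listed taxon and nothing else — so the group is monophyletic.

Yes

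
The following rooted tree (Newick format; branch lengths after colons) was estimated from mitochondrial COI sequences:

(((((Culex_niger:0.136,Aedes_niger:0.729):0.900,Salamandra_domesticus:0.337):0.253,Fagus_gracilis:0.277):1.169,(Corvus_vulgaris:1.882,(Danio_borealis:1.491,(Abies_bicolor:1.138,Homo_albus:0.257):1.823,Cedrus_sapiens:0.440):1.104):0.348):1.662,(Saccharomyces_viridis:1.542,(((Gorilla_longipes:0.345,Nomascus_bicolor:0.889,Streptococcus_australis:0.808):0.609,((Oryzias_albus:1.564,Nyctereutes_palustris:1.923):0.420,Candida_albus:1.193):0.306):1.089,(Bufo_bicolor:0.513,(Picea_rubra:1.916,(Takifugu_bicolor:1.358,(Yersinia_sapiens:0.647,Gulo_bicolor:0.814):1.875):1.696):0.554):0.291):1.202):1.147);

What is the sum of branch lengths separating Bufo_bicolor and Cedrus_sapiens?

The path runs Bufo_bicolor → … → MRCA → … → Cedrus_sapiens; the MRCA is the root of the tree.
Branch lengths along that path: 0.513 + 0.291 + 1.202 + 1.147 + 1.662 + 0.348 + 1.104 + 0.440 = 6.707.

6.707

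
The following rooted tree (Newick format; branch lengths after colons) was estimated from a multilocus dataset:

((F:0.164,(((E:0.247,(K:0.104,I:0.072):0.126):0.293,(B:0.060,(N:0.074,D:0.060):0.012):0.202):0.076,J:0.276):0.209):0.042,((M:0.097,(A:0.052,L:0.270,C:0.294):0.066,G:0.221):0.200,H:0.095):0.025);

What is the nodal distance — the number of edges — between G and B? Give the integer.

8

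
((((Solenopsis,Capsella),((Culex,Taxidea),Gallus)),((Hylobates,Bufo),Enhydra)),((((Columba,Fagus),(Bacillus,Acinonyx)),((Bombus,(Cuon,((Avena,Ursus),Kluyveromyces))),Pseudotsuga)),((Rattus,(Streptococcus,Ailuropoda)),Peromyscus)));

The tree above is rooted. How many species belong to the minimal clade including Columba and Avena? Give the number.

The MRCA of Columba and Avena is the node subtending (((Columba,Fagus),(Bacillus,Acinonyx)),((Bombus,(Cuon,((Avena,Ursus),Kluyveromyces))),Pseudotsuga)).
That clade contains 10 terminal taxa: Acinonyx, Avena, Bacillus, Bombus, Columba, Cuon, Fagus, Kluyveromyces, Pseudotsuga, Ursus.

10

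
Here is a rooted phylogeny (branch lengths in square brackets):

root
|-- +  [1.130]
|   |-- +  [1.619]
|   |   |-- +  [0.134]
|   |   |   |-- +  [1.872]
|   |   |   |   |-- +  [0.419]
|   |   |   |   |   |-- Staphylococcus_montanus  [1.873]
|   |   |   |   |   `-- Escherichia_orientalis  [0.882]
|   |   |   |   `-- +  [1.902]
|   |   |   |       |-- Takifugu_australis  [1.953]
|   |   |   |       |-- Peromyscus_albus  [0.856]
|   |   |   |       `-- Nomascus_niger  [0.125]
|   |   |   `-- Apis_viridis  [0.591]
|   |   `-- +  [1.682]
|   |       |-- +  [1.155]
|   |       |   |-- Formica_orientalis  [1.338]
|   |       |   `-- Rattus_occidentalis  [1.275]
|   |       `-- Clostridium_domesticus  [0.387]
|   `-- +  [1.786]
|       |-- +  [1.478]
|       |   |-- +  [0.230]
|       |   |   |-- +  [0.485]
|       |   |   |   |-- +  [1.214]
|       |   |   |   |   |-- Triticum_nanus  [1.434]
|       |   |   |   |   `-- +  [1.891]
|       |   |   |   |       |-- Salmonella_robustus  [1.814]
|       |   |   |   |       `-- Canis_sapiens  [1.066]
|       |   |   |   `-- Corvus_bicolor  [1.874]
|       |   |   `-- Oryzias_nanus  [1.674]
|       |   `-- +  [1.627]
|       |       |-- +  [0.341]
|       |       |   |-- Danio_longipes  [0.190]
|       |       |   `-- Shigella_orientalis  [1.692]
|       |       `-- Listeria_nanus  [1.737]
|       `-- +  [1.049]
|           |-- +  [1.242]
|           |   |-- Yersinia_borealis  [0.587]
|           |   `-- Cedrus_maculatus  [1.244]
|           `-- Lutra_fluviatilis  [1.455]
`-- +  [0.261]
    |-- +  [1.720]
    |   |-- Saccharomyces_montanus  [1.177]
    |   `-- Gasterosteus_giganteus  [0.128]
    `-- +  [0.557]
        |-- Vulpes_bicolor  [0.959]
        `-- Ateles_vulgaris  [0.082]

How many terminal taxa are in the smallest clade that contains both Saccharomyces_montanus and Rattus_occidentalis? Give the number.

24

The MRCA of Saccharomyces_montanus and Rattus_occidentalis is the root, so the clade is the entire tree.
That clade contains 24 terminal taxa: Apis_viridis, Ateles_vulgaris, Canis_sapiens, Cedrus_maculatus, Clostridium_domesticus, Corvus_bicolor, Danio_longipes, Escherichia_orientalis, Formica_orientalis, Gasterosteus_giganteus, Listeria_nanus, Lutra_fluviatilis, Nomascus_niger, Oryzias_nanus, Peromyscus_albus, Rattus_occidentalis, Saccharomyces_montanus, Salmonella_robustus, Shigella_orientalis, Staphylococcus_montanus, Takifugu_australis, Triticum_nanus, Vulpes_bicolor, Yersinia_borealis.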